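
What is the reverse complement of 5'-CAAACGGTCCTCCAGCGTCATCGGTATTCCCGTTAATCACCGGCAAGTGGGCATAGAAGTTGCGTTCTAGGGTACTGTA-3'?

5'-TACAGTACCCTAGAACGCAACTTCTATGCCCACTTGCCGGTGATTAACGGGAATACCGATGACGCTGGAGGACCGTTTG-3'

Reading the sequence 3'→5' and pairing each base (A↔T, G↔C) gives the reverse complement directly.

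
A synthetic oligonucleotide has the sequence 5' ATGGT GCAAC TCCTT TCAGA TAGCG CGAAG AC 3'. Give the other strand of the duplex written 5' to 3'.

The complement of ATGGTGCAACTCCTTTCAGATAGCGCGAAGAC is TACCACGTTGAGGAAAGTCTATCGCGCTTCTG (A↔T, G↔C). DNA strands are antiparallel, so the complementary strand runs 3'→5'; reversing gives the 5'→3' form.

5'-GTCTTCGCGCTATCTGAAAGGAGTTGCACCAT-3'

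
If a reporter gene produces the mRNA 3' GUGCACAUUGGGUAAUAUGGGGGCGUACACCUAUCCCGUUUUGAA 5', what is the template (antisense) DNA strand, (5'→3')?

5'-CACGTGTAACCCATTATACCCCCGCATGTGGATAGGGCAAAACTT-3'

Written 5'→3' the mRNA is AAGUUUUGCCCUAUCCACAUGCGGGGGUAUAAUGGGUUACACGUG, so the coding DNA strand is AAGTTTTGCCCTATCCACATGCGGGGGTATAATGGGTTACACGTG. The template is its reverse complement.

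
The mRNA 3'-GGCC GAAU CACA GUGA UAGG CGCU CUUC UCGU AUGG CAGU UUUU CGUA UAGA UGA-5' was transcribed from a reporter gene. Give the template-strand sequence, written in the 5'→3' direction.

Written 5'→3' the mRNA is AGUAGAUAUGCUUUUUGACGGUAUGCUCUUCUCGCGGAUAGUGACACUAAGCCGG, so the coding DNA strand is AGTAGATATGCTTTTTGACGGTATGCTCTTCTCGCGGATAGTGACACTAAGCCGG. The template is its reverse complement.

5'-CCGGCTTAGTGTCACTATCCGCGAGAAGAGCATACCGTCAAAAAGCATATCTACT-3'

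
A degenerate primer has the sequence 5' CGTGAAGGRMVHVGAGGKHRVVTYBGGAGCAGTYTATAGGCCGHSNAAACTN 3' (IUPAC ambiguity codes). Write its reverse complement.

Standard pairs A↔T, G↔C; ambiguity codes pair R↔Y, M↔K, S↔S, B↔V, H↔D, N↔N. Complement (GCACTTCCYKBDBCTCCMDYBBARVCCTCGTCARATATCCGGCDSNTTTGAN), then reverse for 5'→3'.

5′-NAGTTTNSDCGGCCTATARACTGCTCCVRABBYDMCCTCBDBKYCCTTCACG-3′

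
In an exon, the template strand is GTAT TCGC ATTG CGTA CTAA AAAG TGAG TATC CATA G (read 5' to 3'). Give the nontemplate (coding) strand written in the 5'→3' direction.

The coding strand is complementary and antiparallel to the template: take the complement (A↔T, G↔C) and reverse.

5'-CTATGGATACTCACTTTTTAGTACGCAATGCGAATAC-3'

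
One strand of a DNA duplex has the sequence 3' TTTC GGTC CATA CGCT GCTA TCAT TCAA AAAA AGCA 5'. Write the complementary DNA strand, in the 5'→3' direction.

5'-AAAGCCAGGTATGCGACGATAGTAAGTTTTTTTCGT-3'

The strand is given 3'→5', so its complement runs 5'→3' in the same left-to-right order: pair each base A↔T, G↔C.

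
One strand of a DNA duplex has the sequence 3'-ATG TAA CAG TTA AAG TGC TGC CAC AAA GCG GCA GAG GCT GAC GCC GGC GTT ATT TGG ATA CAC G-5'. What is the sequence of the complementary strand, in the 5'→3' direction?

5'-TACATTGTCAATTTCACGACGGTGTTTCGCCGTCTCCGACTGCGGCCGCAATAAACCTATGTGC-3'

The strand is given 3'→5', so its complement runs 5'→3' in the same left-to-right order: pair each base A↔T, G↔C.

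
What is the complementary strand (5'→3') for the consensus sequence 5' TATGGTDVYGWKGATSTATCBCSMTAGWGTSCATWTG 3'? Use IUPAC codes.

5'-CAWATGSACWCTAKSGVGATASATCMWCRBHACCATA-3'

Standard pairs A↔T, G↔C; ambiguity codes pair Y↔R, M↔K, W↔W, S↔S, B↔V, D↔H. Complement (ATACCAHBRCWMCTASATAGVGSKATCWCASGTAWAC), then reverse for 5'→3'.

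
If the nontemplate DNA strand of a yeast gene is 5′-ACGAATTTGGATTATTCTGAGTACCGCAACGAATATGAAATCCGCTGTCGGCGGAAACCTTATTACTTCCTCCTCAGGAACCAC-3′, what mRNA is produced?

mRNA has the coding-strand sequence with U in place of T.

5′-ACGAAUUUGGAUUAUUCUGAGUACCGCAACGAAUAUGAAAUCCGCUGUCGGCGGAAACCUUAUUACUUCCUCCUCAGGAACCAC-3′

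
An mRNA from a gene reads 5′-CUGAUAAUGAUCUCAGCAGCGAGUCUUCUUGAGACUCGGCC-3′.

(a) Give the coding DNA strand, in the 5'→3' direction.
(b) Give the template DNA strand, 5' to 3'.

(a) 5'-CTGATAATGATCTCAGCAGCGAGTCTTCTTGAGACTCGGCC-3'
(b) 5'-GGCCGAGTCTCAAGAAGACTCGCTGCTGAGATCATTATCAG-3'

(a) The coding strand matches the mRNA with U→T.
(b) The template strand is the reverse complement of the coding strand.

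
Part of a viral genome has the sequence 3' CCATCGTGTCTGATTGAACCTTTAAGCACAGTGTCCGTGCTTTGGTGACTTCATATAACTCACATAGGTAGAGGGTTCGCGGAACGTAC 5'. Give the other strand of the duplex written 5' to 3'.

The strand is given 3'→5', so its complement runs 5'→3' in the same left-to-right order: pair each base A↔T, G↔C.

5'-GGTAGCACAGACTAACTTGGAAATTCGTGTCACAGGCACGAAACCACTGAAGTATATTGAGTGTATCCATCTCCCAAGCGCCTTGCATG-3'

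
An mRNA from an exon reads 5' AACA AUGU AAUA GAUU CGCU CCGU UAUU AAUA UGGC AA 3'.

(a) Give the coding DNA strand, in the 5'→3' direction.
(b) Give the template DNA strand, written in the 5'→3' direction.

(a) The coding strand matches the mRNA with U→T.
(b) The template strand is the reverse complement of the coding strand.

(a) 5'-AACAATGTAATAGATTCGCTCCGTTATTAATATGGCAA-3'
(b) 5'-TTGCCATATTAATAACGGAGCGAATCTATTACATTGTT-3'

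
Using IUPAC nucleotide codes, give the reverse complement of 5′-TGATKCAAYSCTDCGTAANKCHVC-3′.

5'-GBDGMNTTACGHAGSRTTGMATCA-3'

Standard pairs A↔T, G↔C; ambiguity codes pair Y↔R, K↔M, S↔S, D↔H, V↔B, N↔N. Complement (ACTAMGTTRSGAHGCATTNMGDBG), then reverse for 5'→3'.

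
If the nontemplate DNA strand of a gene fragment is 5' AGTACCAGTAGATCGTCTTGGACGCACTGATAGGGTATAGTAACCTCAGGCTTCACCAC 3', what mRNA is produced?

5'-AGUACCAGUAGAUCGUCUUGGACGCACUGAUAGGGUAUAGUAACCUCAGGCUUCACCAC-3'

The mRNA is synthesized from the template strand, so it matches the coding strand with T replaced by U.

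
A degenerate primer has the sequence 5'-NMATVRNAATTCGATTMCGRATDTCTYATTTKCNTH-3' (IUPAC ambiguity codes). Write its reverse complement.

5′-DANGMAAATRAGAHATYCGKAATCGAATTNYBATKN-3′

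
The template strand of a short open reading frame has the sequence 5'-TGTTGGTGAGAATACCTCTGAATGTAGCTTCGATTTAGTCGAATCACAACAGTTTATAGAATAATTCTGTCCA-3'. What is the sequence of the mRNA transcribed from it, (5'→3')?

RNA polymerase reads the template 3'→5' and synthesizes mRNA 5'→3' by base-pairing (A→U, T→A, G↔C). The complement of the template is ACAACCACTCTTATGGAGACTTACATCGAAGCTAAATCAGCTTAGTGTTGTCAAATATCTTATTAAGACAGGT; antiparallel, so 5'→3' the coding strand is TGGACAGAATTATTCTATAAACTGTTGTGATTCGACTAAATCGAAGCTACATTCAGAGGTATTCTCACCAACA. Replace T with U for the mRNA.

5'-UGGACAGAAUUAUUCUAUAAACUGUUGUGAUUCGACUAAAUCGAAGCUACAUUCAGAGGUAUUCUCACCAACA-3'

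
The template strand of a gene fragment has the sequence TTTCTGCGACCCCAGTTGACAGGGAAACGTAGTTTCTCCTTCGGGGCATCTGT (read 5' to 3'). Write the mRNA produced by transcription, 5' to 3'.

5′-ACAGAUGCCCCGAAGGAGAAACUACGUUUCCCUGUCAACUGGGGUCGCAGAAA-3′

RNA polymerase reads the template 3'→5' and synthesizes mRNA 5'→3' by base-pairing (A→U, T→A, G↔C). The complement of the template is AAAGACGCTGGGGTCAACTGTCCCTTTGCATCAAAGAGGAAGCCCCGTAGACA; antiparallel, so 5'→3' the coding strand is ACAGATGCCCCGAAGGAGAAACTACGTTTCCCTGTCAACTGGGGTCGCAGAAA. Replace T with U for the mRNA.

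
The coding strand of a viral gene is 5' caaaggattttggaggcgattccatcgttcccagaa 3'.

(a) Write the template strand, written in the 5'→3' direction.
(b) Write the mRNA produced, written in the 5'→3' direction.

(a) 5'-TTCTGGGAACGATGGAATCGCCTCCAAAATCCTTTG-3'
(b) 5′-CAAAGGAUUUUGGAGGCGAUUCCAUCGUUCCCAGAA-3′

(a) The template strand is the reverse complement of the coding strand: complement GTTTCCTAAAACCTCCGCTAAGGTAGCAAGGGTCTT, then reverse.
(b) mRNA matches the coding strand with T→U.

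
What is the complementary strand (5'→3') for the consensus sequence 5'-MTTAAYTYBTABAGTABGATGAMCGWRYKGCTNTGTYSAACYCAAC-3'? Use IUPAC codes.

5'-GTTGRGTTSRACANAGCMRYWCGKTCATCVTACTVTAVRARTTAAK-3'

Standard pairs A↔T, G↔C; ambiguity codes pair R↔Y, M↔K, W↔W, S↔S, B↔V, N↔N. Complement (KAATTRARVATVTCATVCTACTKGCWYRMCGANACARSTTGRGTTG), then reverse for 5'→3'.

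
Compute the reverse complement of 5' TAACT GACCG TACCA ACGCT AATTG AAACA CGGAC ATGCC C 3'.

Reading the sequence 3'→5' and pairing each base (A↔T, G↔C) gives the reverse complement directly.

5'-GGGCATGTCCGTGTTTCAATTAGCGTTGGTACGGTCAGTTA-3'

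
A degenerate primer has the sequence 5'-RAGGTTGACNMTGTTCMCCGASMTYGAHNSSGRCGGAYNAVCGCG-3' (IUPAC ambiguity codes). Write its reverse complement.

Standard pairs A↔T, G↔C; ambiguity codes pair R↔Y, M↔K, S↔S, H↔D, V↔B, N↔N. Complement (YTCCAACTGNKACAAGKGGCTSKARCTDNSSCYGCCTRNTBGCGC), then reverse for 5'→3'.

5'-CGCGBTNRTCCGYCSSNDTCRAKSTCGGKGAACAKNGTCAACCTY-3'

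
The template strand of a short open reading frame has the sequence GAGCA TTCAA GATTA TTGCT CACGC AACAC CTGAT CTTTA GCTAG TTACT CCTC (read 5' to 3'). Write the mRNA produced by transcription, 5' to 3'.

The mRNA has the sequence of the coding strand (reverse complement of the template) with T→U. Reverse complement of GAGCATTCAAGATTATTGCTCACGCAACACCTGATCTTTAGCTAGTTACTCCTC is GAGGAGTAACTAGCTAAAGATCAGGTGTTGCGTGAGCAATAATCTTGAATGCTC; then T→U.

5'-GAGGAGUAACUAGCUAAAGAUCAGGUGUUGCGUGAGCAAUAAUCUUGAAUGCUC-3'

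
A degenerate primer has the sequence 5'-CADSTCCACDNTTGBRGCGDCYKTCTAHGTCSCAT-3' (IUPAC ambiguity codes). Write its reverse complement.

5'-ATGSGACDTAGAMRGHCGCYVCAANHGTGGASHTG-3'

Standard pairs A↔T, G↔C; ambiguity codes pair R↔Y, K↔M, S↔S, B↔V, D↔H, N↔N. Complement (GTHSAGGTGHNAACVYCGCHGRMAGATDCAGSGTA), then reverse for 5'→3'.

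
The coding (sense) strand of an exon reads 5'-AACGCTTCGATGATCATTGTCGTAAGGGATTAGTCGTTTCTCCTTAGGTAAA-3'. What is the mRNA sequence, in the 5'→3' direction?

The mRNA is synthesized from the template strand, so it matches the coding strand with T replaced by U.

5'-AACGCUUCGAUGAUCAUUGUCGUAAGGGAUUAGUCGUUUCUCCUUAGGUAAA-3'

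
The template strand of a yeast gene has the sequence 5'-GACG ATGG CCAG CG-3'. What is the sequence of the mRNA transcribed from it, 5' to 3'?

RNA polymerase reads the template 3'→5' and synthesizes mRNA 5'→3' by base-pairing (A→U, T→A, G↔C). The complement of the template is CTGCTACCGGTCGC; antiparallel, so 5'→3' the coding strand is CGCTGGCCATCGTC. Replace T with U for the mRNA.

5'-CGCUGGCCAUCGUC-3'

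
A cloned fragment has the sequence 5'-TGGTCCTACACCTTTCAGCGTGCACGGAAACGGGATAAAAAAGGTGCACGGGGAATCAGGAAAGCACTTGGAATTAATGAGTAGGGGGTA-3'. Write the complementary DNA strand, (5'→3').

5'-TACCCCCTACTCATTAATTCCAAGTGCTTTCCTGATTCCCCGTGCACCTTTTTTATCCCGTTTCCGTGCACGCTGAAAGGTGTAGGACCA-3'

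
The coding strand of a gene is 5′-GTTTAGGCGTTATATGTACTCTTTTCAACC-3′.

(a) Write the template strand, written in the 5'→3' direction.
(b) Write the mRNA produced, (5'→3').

(a) 5'-GGTTGAAAAGAGTACATATAACGCCTAAAC-3'
(b) 5′-GUUUAGGCGUUAUAUGUACUCUUUUCAACC-3′

(a) The template strand is the reverse complement of the coding strand: complement CAAATCCGCAATATACATGAGAAAAGTTGG, then reverse.
(b) mRNA matches the coding strand with T→U.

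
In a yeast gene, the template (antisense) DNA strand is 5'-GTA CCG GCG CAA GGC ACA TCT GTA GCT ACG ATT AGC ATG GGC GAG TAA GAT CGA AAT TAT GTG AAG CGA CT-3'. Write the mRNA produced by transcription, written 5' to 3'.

5'-AGUCGCUUCACAUAAUUUCGAUCUUACUCGCCCAUGCUAAUCGUAGCUACAGAUGUGCCUUGCGCCGGUAC-3'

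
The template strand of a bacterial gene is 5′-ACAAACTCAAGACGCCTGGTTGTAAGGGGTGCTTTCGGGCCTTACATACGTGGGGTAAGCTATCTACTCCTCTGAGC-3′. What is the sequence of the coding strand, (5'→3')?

5'-GCTCAGAGGAGTAGATAGCTTACCCCACGTATGTAAGGCCCGAAAGCACCCCTTACAACCAGGCGTCTTGAGTTTGT-3'

The coding strand is complementary and antiparallel to the template: take the complement (A↔T, G↔C) and reverse.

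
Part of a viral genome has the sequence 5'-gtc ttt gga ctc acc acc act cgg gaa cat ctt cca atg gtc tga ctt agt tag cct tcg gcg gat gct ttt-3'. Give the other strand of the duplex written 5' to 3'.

5'-AAAAGCATCCGCCGAAGGCTAACTAAGTCAGACCATTGGAAGATGTTCCCGAGTGGTGGTGAGTCCAAAGAC-3'

The complement of GTCTTTGGACTCACCACCACTCGGGAACATCTTCCAATGGTCTGACTTAGTTAGCCTTCGGCGGATGCTTTT is CAGAAACCTGAGTGGTGGTGAGCCCTTGTAGAAGGTTACCAGACTGAATCAATCGGAAGCCGCCTACGAAAA (A↔T, G↔C). DNA strands are antiparallel, so the complementary strand runs 3'→5'; reversing gives the 5'→3' form.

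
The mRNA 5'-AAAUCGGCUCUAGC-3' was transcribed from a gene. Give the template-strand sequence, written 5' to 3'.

5'-GCTAGAGCCGATTT-3'

Replace U with T to get the coding DNA strand: AAATCGGCTCTAGC. The template strand is its reverse complement (complement TTTAGCCGAGATCG, then reverse).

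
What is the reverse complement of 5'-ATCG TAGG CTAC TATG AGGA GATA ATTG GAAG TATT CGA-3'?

5′-TCGAATACTTCCAATTATCTCCTCATAGTAGCCTACGAT-3′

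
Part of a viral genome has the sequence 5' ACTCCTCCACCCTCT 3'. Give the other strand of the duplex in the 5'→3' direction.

Pairing A↔T and G↔C gives TGAGGAGGTGGGAGA, running 3'→5'. Reverse for the 5'→3' convention.

5'-AGAGGGTGGAGGAGT-3'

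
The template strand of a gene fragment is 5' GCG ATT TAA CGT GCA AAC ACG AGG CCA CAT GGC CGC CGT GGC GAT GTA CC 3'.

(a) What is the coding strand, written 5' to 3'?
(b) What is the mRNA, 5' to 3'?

(a) The coding strand is the reverse complement of the template: complement CGCTAAATTGCACGTTTGTGCTCCGGTGTACCGGCGGCACCGCTACATGG, then reverse.
(b) mRNA has the coding-strand sequence with T→U.

(a) 5′-GGTACATCGCCACGGCGGCCATGTGGCCTCGTGTTTGCACGTTAAATCGC-3′
(b) 5'-GGUACAUCGCCACGGCGGCCAUGUGGCCUCGUGUUUGCACGUUAAAUCGC-3'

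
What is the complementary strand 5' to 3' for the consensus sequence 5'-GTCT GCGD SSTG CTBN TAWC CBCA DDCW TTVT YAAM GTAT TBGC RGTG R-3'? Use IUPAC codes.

Standard pairs A↔T, G↔C; ambiguity codes pair R↔Y, M↔K, W↔W, S↔S, B↔V, D↔H, N↔N. Complement (CAGACGCHSSACGAVNATWGGVGTHHGWAABARTTKCATAAVCGYCACY), then reverse for 5'→3'.

5'-YCACYGCVAATACKTTRABAAWGHHTGVGGWTANVAGCASSHCGCAGAC-3'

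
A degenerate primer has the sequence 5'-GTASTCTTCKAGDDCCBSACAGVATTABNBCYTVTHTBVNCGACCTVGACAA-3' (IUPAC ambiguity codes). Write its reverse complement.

Standard pairs A↔T, G↔C; ambiguity codes pair Y↔R, K↔M, S↔S, B↔V, D↔H, N↔N. Complement (CATSAGAAGMTCHHGGVSTGTCBTAATVNVGRABADAVBNGCTGGABCTGTT), then reverse for 5'→3'.

5'-TTGTCBAGGTCGNBVADABARGVNVTAATBCTGTSVGGHHCTMGAAGASTAC-3'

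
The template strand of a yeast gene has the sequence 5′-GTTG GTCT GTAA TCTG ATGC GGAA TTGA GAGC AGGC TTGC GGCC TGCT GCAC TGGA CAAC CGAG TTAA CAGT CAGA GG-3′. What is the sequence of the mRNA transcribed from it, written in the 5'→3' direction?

RNA polymerase reads the template 3'→5' and synthesizes mRNA 5'→3' by base-pairing (A→U, T→A, G↔C). The complement of the template is CAACCAGACATTAGACTACGCCTTAACTCTCGTCCGAACGCCGGACGACGTGACCTGTTGGCTCAATTGTCAGTCTCC; antiparallel, so 5'→3' the coding strand is CCTCTGACTGTTAACTCGGTTGTCCAGTGCAGCAGGCCGCAAGCCTGCTCTCAATTCCGCATCAGATTACAGACCAAC. Replace T with U for the mRNA.

5'-CCUCUGACUGUUAACUCGGUUGUCCAGUGCAGCAGGCCGCAAGCCUGCUCUCAAUUCCGCAUCAGAUUACAGACCAAC-3'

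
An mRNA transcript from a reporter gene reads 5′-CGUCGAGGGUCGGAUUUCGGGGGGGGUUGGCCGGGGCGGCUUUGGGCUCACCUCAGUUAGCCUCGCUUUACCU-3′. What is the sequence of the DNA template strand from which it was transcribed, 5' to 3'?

Replace U with T to get the coding DNA strand: CGTCGAGGGTCGGATTTCGGGGGGGGTTGGCCGGGGCGGCTTTGGGCTCACCTCAGTTAGCCTCGCTTTACCT. The template strand is its reverse complement (complement GCAGCTCCCAGCCTAAAGCCCCCCCCAACCGGCCCCGCCGAAACCCGAGTGGAGTCAATCGGAGCGAAATGGA, then reverse).

5'-AGGTAAAGCGAGGCTAACTGAGGTGAGCCCAAAGCCGCCCCGGCCAACCCCCCCCGAAATCCGACCCTCGACG-3'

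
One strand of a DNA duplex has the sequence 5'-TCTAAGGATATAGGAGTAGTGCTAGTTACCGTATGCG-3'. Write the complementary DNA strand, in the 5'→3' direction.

5'-CGCATACGGTAACTAGCACTACTCCTATATCCTTAGA-3'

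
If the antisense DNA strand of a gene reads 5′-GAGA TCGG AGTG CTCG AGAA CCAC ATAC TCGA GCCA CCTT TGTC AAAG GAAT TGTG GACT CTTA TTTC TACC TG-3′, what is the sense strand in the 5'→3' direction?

The coding strand is complementary and antiparallel to the template: take the complement (A↔T, G↔C) and reverse.

5'-CAGGTAGAAATAAGAGTCCACAATTCCTTTGACAAAGGTGGCTCGAGTATGTGGTTCTCGAGCACTCCGATCTC-3'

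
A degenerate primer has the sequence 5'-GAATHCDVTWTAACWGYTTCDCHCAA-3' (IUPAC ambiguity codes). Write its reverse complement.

5′-TTGDGHGAARCWGTTAWABHGDATTC-3′

Standard pairs A↔T, G↔C; ambiguity codes pair Y↔R, W↔W, D↔H, V↔B. Complement (CTTADGHBAWATTGWCRAAGHGDGTT), then reverse for 5'→3'.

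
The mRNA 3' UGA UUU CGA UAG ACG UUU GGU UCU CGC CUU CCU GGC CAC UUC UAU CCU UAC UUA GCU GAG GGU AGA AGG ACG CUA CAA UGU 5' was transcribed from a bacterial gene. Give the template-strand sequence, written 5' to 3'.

5'-ACTAAAGCTATCTGCAAACCAAGAGCGGAAGGACCGGTGAAGATAGGAATGAATCGACTCCCATCTTCCTGCGATGTTACA-3'

Written 5'→3' the mRNA is UGUAACAUCGCAGGAAGAUGGGAGUCGAUUCAUUCCUAUCUUCACCGGUCCUUCCGCUCUUGGUUUGCAGAUAGCUUUAGU, so the coding DNA strand is TGTAACATCGCAGGAAGATGGGAGTCGATTCATTCCTATCTTCACCGGTCCTTCCGCTCTTGGTTTGCAGATAGCTTTAGT. The template is its reverse complement.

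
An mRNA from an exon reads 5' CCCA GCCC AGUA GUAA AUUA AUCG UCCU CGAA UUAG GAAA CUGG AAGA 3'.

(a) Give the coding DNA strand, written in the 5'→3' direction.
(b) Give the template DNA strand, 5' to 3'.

(a) 5'-CCCAGCCCAGTAGTAAATTAATCGTCCTCGAATTAGGAAACTGGAAGA-3'
(b) 5'-TCTTCCAGTTTCCTAATTCGAGGACGATTAATTTACTACTGGGCTGGG-3'

(a) The coding strand matches the mRNA with U→T.
(b) The template strand is the reverse complement of the coding strand.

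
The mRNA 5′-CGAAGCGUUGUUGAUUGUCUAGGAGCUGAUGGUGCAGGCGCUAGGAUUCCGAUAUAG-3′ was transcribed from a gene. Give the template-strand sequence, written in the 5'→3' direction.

5′-CTATATCGGAATCCTAGCGCCTGCACCATCAGCTCCTAGACAATCAACAACGCTTCG-3′

Replace U with T to get the coding DNA strand: CGAAGCGTTGTTGATTGTCTAGGAGCTGATGGTGCAGGCGCTAGGATTCCGATATAG. The template strand is its reverse complement (complement GCTTCGCAACAACTAACAGATCCTCGACTACCACGTCCGCGATCCTAAGGCTATATC, then reverse).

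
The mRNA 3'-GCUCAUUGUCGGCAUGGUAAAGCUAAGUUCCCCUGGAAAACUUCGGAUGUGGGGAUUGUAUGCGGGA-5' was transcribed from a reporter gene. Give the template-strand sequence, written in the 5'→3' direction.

5'-CGAGTAACAGCCGTACCATTTCGATTCAAGGGGACCTTTTGAAGCCTACACCCCTAACATACGCCCT-3'

Written 5'→3' the mRNA is AGGGCGUAUGUUAGGGGUGUAGGCUUCAAAAGGUCCCCUUGAAUCGAAAUGGUACGGCUGUUACUCG, so the coding DNA strand is AGGGCGTATGTTAGGGGTGTAGGCTTCAAAAGGTCCCCTTGAATCGAAATGGTACGGCTGTTACTCG. The template is its reverse complement.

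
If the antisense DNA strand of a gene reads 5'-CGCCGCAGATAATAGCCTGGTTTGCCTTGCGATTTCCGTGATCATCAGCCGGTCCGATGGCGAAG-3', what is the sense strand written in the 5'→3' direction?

5′-CTTCGCCATCGGACCGGCTGATGATCACGGAAATCGCAAGGCAAACCAGGCTATTATCTGCGGCG-3′

The coding strand is complementary and antiparallel to the template: take the complement (A↔T, G↔C) and reverse.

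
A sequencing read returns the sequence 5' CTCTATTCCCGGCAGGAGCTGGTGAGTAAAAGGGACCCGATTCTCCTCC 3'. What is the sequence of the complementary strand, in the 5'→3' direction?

Pairing A↔T and G↔C gives GAGATAAGGGCCGTCCTCGACCACTCATTTTCCCTGGGCTAAGAGGAGG, running 3'→5'. Reverse for the 5'→3' convention.

5'-GGAGGAGAATCGGGTCCCTTTTACTCACCAGCTCCTGCCGGGAATAGAG-3'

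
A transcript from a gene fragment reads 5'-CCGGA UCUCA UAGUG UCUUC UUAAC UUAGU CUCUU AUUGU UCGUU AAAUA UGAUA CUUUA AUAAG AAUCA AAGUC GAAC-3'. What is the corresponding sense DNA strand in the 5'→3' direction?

The coding DNA strand has the same 5'→3' sequence as the mRNA with U replaced by T.

5'-CCGGATCTCATAGTGTCTTCTTAACTTAGTCTCTTATTGTTCGTTAAATATGATACTTTAATAAGAATCAAAGTCGAAC-3'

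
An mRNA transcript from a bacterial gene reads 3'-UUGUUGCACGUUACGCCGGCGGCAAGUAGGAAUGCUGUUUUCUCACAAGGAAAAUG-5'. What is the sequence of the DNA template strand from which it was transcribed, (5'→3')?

Written 5'→3' the mRNA is GUAAAAGGAACACUCUUUUGUCGUAAGGAUGAACGGCGGCCGCAUUGCACGUUGUU, so the coding DNA strand is GTAAAAGGAACACTCTTTTGTCGTAAGGATGAACGGCGGCCGCATTGCACGTTGTT. The template is its reverse complement.

5'-AACAACGTGCAATGCGGCCGCCGTTCATCCTTACGACAAAAGAGTGTTCCTTTTAC-3'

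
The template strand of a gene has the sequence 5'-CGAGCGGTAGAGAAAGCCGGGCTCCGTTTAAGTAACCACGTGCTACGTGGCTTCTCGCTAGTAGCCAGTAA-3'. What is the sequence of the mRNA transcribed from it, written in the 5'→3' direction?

RNA polymerase reads the template 3'→5' and synthesizes mRNA 5'→3' by base-pairing (A→U, T→A, G↔C). The complement of the template is GCTCGCCATCTCTTTCGGCCCGAGGCAAATTCATTGGTGCACGATGCACCGAAGAGCGATCATCGGTCATT; antiparallel, so 5'→3' the coding strand is TTACTGGCTACTAGCGAGAAGCCACGTAGCACGTGGTTACTTAAACGGAGCCCGGCTTTCTCTACCGCTCG. Replace T with U for the mRNA.

5'-UUACUGGCUACUAGCGAGAAGCCACGUAGCACGUGGUUACUUAAACGGAGCCCGGCUUUCUCUACCGCUCG-3'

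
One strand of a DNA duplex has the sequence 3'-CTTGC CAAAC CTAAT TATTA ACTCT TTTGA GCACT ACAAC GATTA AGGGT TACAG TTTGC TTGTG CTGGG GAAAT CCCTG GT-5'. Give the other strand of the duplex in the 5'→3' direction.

5'-GAACGGTTTGGATTAATAATTGAGAAAACTCGTGATGTTGCTAATTCCCAATGTCAAACGAACACGACCCCTTTAGGGACCA-3'

The strand is given 3'→5', so its complement runs 5'→3' in the same left-to-right order: pair each base A↔T, G↔C.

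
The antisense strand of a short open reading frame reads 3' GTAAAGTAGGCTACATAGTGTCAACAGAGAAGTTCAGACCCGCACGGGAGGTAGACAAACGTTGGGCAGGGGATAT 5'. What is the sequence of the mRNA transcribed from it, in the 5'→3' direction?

Reading the template 3'→5' as shown, RNA polymerase pairs each base (A→U, T→A, G↔C) to build mRNA 5'→3' directly.

5'-CAUUUCAUCCGAUGUAUCACAGUUGUCUCUUCAAGUCUGGGCGUGCCCUCCAUCUGUUUGCAACCCGUCCCCUAUA-3'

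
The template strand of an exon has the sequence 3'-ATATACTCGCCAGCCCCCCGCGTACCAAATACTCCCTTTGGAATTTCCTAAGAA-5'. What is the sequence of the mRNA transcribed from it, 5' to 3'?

Reading the template 3'→5' as shown, RNA polymerase pairs each base (A→U, T→A, G↔C) to build mRNA 5'→3' directly.

5'-UAUAUGAGCGGUCGGGGGGCGCAUGGUUUAUGAGGGAAACCUUAAAGGAUUCUU-3'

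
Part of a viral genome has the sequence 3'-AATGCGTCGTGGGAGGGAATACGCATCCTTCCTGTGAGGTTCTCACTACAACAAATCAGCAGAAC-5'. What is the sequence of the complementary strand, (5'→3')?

The strand is given 3'→5', so its complement runs 5'→3' in the same left-to-right order: pair each base A↔T, G↔C.

5′-TTACGCAGCACCCTCCCTTATGCGTAGGAAGGACACTCCAAGAGTGATGTTGTTTAGTCGTCTTG-3′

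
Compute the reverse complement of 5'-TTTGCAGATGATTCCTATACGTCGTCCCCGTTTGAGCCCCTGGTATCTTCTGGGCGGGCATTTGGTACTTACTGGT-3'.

5′-ACCAGTAAGTACCAAATGCCCGCCCAGAAGATACCAGGGGCTCAAACGGGGACGACGTATAGGAATCATCTGCAAA-3′

Complement each base (A↔T, G↔C): AAACGTCTACTAAGGATATGCAGCAGGGGCAAACTCGGGGACCATAGAAGACCCGCCCGTAAACCATGAATGACCA. Then reverse.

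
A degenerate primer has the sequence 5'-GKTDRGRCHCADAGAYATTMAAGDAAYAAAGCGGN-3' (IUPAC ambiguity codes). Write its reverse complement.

5'-NCCGCTTTRTTHCTTKAATRTCTHTGDGYCYHAMC-3'

Standard pairs A↔T, G↔C; ambiguity codes pair R↔Y, M↔K, D↔H, N↔N. Complement (CMAHYCYGDGTHTCTRTAAKTTCHTTRTTTCGCCN), then reverse for 5'→3'.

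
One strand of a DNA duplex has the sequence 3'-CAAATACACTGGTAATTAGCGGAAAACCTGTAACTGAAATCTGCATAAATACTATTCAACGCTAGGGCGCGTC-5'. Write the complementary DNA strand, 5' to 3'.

5'-GTTTATGTGACCATTAATCGCCTTTTGGACATTGACTTTAGACGTATTTATGATAAGTTGCGATCCCGCGCAG-3'

The strand is given 3'→5', so its complement runs 5'→3' in the same left-to-right order: pair each base A↔T, G↔C.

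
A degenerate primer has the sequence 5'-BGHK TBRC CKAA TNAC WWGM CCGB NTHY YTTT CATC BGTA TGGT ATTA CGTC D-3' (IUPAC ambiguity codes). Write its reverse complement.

Standard pairs A↔T, G↔C; ambiguity codes pair R↔Y, M↔K, W↔W, B↔V, D↔H, N↔N. Complement (VCDMAVYGGMTTANTGWWCKGGCVNADRRAAAGTAGVCATACCATAATGCAGH), then reverse for 5'→3'.

5'-HGACGTAATACCATACVGATGAAARRDANVCGGKCWWGTNATTMGGYVAMDCV-3'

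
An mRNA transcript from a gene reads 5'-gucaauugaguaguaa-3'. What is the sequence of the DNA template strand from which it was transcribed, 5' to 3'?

Replace U with T to get the coding DNA strand: GTCAATTGAGTAGTAA. The template strand is its reverse complement (complement CAGTTAACTCATCATT, then reverse).

5'-TTACTACTCAATTGAC-3'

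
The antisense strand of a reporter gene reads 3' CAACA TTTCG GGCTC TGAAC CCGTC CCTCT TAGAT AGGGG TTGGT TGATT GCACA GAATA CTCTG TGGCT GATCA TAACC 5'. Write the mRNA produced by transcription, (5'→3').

5′-GUUGUAAAGCCCGAGACUUGGGCAGGGAGAAUCUAUCCCCAACCAACUAACGUGUCUUAUGAGACACCGACUAGUAUUGG-3′

Reading the template 3'→5' as shown, RNA polymerase pairs each base (A→U, T→A, G↔C) to build mRNA 5'→3' directly.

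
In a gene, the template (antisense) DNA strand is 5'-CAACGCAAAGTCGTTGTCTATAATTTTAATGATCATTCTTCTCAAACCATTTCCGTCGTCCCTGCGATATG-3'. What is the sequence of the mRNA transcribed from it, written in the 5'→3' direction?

5'-CAUAUCGCAGGGACGACGGAAAUGGUUUGAGAAGAAUGAUCAUUAAAAUUAUAGACAACGACUUUGCGUUG-3'

RNA polymerase reads the template 3'→5' and synthesizes mRNA 5'→3' by base-pairing (A→U, T→A, G↔C). The complement of the template is GTTGCGTTTCAGCAACAGATATTAAAATTACTAGTAAGAAGAGTTTGGTAAAGGCAGCAGGGACGCTATAC; antiparallel, so 5'→3' the coding strand is CATATCGCAGGGACGACGGAAATGGTTTGAGAAGAATGATCATTAAAATTATAGACAACGACTTTGCGTTG. Replace T with U for the mRNA.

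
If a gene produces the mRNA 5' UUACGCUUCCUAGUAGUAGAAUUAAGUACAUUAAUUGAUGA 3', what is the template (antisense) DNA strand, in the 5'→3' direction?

5'-TCATCAATTAATGTACTTAATTCTACTACTAGGAAGCGTAA-3'

Replace U with T to get the coding DNA strand: TTACGCTTCCTAGTAGTAGAATTAAGTACATTAATTGATGA. The template strand is its reverse complement (complement AATGCGAAGGATCATCATCTTAATTCATGTAATTAACTACT, then reverse).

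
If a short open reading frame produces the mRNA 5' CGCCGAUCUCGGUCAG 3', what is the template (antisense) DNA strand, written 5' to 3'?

Replace U with T to get the coding DNA strand: CGCCGATCTCGGTCAG. The template strand is its reverse complement (complement GCGGCTAGAGCCAGTC, then reverse).

5'-CTGACCGAGATCGGCG-3'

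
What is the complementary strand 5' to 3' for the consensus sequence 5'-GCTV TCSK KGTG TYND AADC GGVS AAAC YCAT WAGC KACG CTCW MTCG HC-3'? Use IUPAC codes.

Standard pairs A↔T, G↔C; ambiguity codes pair Y↔R, M↔K, W↔W, S↔S, D↔H, V↔B, N↔N. Complement (CGABAGSMMCACARNHTTHGCCBSTTTGRGTAWTCGMTGCGAGWKAGCDG), then reverse for 5'→3'.

5′-GDCGAKWGAGCGTMGCTWATGRGTTTSBCCGHTTHNRACACMMSGABAGC-3′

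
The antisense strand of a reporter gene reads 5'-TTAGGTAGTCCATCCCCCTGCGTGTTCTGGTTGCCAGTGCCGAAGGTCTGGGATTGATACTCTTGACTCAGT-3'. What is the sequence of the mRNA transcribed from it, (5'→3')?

The mRNA has the sequence of the coding strand (reverse complement of the template) with T→U. Reverse complement of TTAGGTAGTCCATCCCCCTGCGTGTTCTGGTTGCCAGTGCCGAAGGTCTGGGATTGATACTCTTGACTCAGT is ACTGAGTCAAGAGTATCAATCCCAGACCTTCGGCACTGGCAACCAGAACACGCAGGGGGATGGACTACCTAA; then T→U.

5′-ACUGAGUCAAGAGUAUCAAUCCCAGACCUUCGGCACUGGCAACCAGAACACGCAGGGGGAUGGACUACCUAA-3′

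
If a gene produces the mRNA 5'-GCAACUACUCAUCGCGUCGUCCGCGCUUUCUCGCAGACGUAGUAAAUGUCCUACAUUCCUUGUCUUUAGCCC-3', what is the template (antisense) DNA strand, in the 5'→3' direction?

5'-GGGCTAAAGACAAGGAATGTAGGACATTTACTACGTCTGCGAGAAAGCGCGGACGACGCGATGAGTAGTTGC-3'

Replace U with T to get the coding DNA strand: GCAACTACTCATCGCGTCGTCCGCGCTTTCTCGCAGACGTAGTAAATGTCCTACATTCCTTGTCTTTAGCCC. The template strand is its reverse complement (complement CGTTGATGAGTAGCGCAGCAGGCGCGAAAGAGCGTCTGCATCATTTACAGGATGTAAGGAACAGAAATCGGG, then reverse).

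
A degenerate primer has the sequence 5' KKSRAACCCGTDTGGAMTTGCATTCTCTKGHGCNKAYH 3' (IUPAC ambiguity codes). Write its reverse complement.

Standard pairs A↔T, G↔C; ambiguity codes pair R↔Y, M↔K, S↔S, D↔H, N↔N. Complement (MMSYTTGGGCAHACCTKAACGTAAGAGAMCDCGNMTRD), then reverse for 5'→3'.

5'-DRTMNGCDCMAGAGAATGCAAKTCCAHACGGGTTYSMM-3'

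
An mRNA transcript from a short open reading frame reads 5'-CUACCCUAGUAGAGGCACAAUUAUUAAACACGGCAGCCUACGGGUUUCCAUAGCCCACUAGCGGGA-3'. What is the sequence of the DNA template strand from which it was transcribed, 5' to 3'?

Replace U with T to get the coding DNA strand: CTACCCTAGTAGAGGCACAATTATTAAACACGGCAGCCTACGGGTTTCCATAGCCCACTAGCGGGA. The template strand is its reverse complement (complement GATGGGATCATCTCCGTGTTAATAATTTGTGCCGTCGGATGCCCAAAGGTATCGGGTGATCGCCCT, then reverse).

5′-TCCCGCTAGTGGGCTATGGAAACCCGTAGGCTGCCGTGTTTAATAATTGTGCCTCTACTAGGGTAG-3′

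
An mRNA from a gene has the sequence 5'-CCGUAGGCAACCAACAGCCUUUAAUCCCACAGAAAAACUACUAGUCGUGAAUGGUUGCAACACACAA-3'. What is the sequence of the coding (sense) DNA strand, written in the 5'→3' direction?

5'-CCGTAGGCAACCAACAGCCTTTAATCCCACAGAAAAACTACTAGTCGTGAATGGTTGCAACACACAA-3'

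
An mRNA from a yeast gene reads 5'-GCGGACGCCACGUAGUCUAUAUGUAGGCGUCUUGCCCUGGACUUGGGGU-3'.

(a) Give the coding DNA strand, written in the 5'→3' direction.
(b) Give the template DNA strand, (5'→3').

(a) The coding strand matches the mRNA with U→T.
(b) The template strand is the reverse complement of the coding strand.

(a) 5'-GCGGACGCCACGTAGTCTATATGTAGGCGTCTTGCCCTGGACTTGGGGT-3'
(b) 5'-ACCCCAAGTCCAGGGCAAGACGCCTACATATAGACTACGTGGCGTCCGC-3'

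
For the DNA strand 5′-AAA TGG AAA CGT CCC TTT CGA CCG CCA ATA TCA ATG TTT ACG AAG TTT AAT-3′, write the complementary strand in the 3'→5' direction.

3′-TTTACCTTTGCAGGGAAAGCTGGCGGTTATAGTTACAAATGCTTCAAATTA-5′

Base-pairing A↔T, G↔C gives the complement. The complementary strand is antiparallel, so paired with a 5'→3' strand it runs 3'→5'.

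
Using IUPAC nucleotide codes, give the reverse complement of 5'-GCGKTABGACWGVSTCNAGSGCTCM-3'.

Standard pairs A↔T, G↔C; ambiguity codes pair M↔K, W↔W, S↔S, B↔V, N↔N. Complement (CGCMATVCTGWCBSAGNTCSCGAGK), then reverse for 5'→3'.

5′-KGAGCSCTNGASBCWGTCVTAMCGC-3′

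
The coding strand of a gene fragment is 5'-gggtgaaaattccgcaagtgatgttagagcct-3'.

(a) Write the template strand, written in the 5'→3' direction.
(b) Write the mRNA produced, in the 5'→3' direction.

(a) The template strand is the reverse complement of the coding strand: complement CCCACTTTTAAGGCGTTCACTACAATCTCGGA, then reverse.
(b) mRNA matches the coding strand with T→U.

(a) 5'-AGGCTCTAACATCACTTGCGGAATTTTCACCC-3'
(b) 5'-GGGUGAAAAUUCCGCAAGUGAUGUUAGAGCCU-3'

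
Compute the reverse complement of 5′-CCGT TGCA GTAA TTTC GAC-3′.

5'-GTCGAAATTACTGCAACGG-3'

Reading the sequence 3'→5' and pairing each base (A↔T, G↔C) gives the reverse complement directly.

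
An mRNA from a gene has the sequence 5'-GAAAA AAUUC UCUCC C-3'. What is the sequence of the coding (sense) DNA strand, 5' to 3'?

5'-GAAAAAATTCTCTCCC-3'

The coding DNA strand has the same 5'→3' sequence as the mRNA with U replaced by T.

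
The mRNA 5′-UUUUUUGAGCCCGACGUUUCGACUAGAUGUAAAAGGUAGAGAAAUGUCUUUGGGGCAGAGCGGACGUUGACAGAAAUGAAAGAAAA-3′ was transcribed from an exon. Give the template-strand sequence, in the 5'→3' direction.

5'-TTTTCTTTCATTTCTGTCAACGTCCGCTCTGCCCCAAAGACATTTCTCTACCTTTTACATCTAGTCGAAACGTCGGGCTCAAAAAA-3'

Replace U with T to get the coding DNA strand: TTTTTTGAGCCCGACGTTTCGACTAGATGTAAAAGGTAGAGAAATGTCTTTGGGGCAGAGCGGACGTTGACAGAAATGAAAGAAAA. The template strand is its reverse complement (complement AAAAAACTCGGGCTGCAAAGCTGATCTACATTTTCCATCTCTTTACAGAAACCCCGTCTCGCCTGCAACTGTCTTTACTTTCTTTT, then reverse).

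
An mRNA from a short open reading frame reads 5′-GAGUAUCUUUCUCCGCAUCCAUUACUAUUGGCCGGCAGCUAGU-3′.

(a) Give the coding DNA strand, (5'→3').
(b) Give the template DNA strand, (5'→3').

(a) 5'-GAGTATCTTTCTCCGCATCCATTACTATTGGCCGGCAGCTAGT-3'
(b) 5'-ACTAGCTGCCGGCCAATAGTAATGGATGCGGAGAAAGATACTC-3'

(a) The coding strand matches the mRNA with U→T.
(b) The template strand is the reverse complement of the coding strand.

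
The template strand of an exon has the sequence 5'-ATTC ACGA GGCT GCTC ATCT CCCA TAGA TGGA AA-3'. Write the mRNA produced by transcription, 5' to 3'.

5'-UUUCCAUCUAUGGGAGAUGAGCAGCCUCGUGAAU-3'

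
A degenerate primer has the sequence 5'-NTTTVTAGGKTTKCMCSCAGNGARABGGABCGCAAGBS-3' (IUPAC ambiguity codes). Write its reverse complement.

5'-SVCTTGCGVTCCVTYTCNCTGSGKGMAAMCCTABAAAN-3'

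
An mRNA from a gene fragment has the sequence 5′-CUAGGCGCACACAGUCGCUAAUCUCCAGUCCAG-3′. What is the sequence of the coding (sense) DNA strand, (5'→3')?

The coding DNA strand has the same 5'→3' sequence as the mRNA with U replaced by T.

5'-CTAGGCGCACACAGTCGCTAATCTCCAGTCCAG-3'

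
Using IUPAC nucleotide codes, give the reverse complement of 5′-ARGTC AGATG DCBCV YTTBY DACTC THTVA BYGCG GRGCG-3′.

5'-CGCYCCGCRVTBADAGAGTHRVAARBGVGHCATCTGACYT-3'

Standard pairs A↔T, G↔C; ambiguity codes pair R↔Y, B↔V, D↔H. Complement (TYCAGTCTACHGVGBRAAVRHTGAGADABTVRCGCCYCGC), then reverse for 5'→3'.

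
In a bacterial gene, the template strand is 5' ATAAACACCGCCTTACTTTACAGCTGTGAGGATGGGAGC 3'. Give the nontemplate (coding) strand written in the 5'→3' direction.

The coding strand is complementary and antiparallel to the template: take the complement (A↔T, G↔C) and reverse.

5'-GCTCCCATCCTCACAGCTGTAAAGTAAGGCGGTGTTTAT-3'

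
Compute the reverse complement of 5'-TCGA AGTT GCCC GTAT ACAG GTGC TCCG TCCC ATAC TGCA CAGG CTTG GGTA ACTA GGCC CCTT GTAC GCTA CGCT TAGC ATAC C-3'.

5′-GGTATGCTAAGCGTAGCGTACAAGGGGCCTAGTTACCCAAGCCTGTGCAGTATGGGACGGAGCACCTGTATACGGGCAACTTCGA-3′

Reading the sequence 3'→5' and pairing each base (A↔T, G↔C) gives the reverse complement directly.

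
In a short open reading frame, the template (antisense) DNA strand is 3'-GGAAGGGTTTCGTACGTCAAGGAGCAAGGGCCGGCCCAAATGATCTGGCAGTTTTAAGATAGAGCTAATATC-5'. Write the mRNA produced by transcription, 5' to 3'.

5′-CCUUCCCAAAGCAUGCAGUUCCUCGUUCCCGGCCGGGUUUACUAGACCGUCAAAAUUCUAUCUCGAUUAUAG-3′

Reading the template 3'→5' as shown, RNA polymerase pairs each base (A→U, T→A, G↔C) to build mRNA 5'→3' directly.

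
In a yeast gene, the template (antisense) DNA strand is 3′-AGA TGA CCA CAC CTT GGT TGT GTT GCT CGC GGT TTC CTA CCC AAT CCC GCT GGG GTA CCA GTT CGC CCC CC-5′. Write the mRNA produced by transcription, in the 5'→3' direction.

5'-UCUACUGGUGUGGAACCAACACAACGAGCGCCAAAGGAUGGGUUAGGGCGACCCCAUGGUCAAGCGGGGGG-3'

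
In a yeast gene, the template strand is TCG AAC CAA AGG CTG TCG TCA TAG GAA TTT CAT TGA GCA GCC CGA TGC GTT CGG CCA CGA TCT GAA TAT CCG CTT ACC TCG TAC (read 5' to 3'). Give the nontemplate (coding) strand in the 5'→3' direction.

5'-GTACGAGGTAAGCGGATATTCAGATCGTGGCCGAACGCATCGGGCTGCTCAATGAAATTCCTATGACGACAGCCTTTGGTTCGA-3'

The coding strand is complementary and antiparallel to the template: take the complement (A↔T, G↔C) and reverse.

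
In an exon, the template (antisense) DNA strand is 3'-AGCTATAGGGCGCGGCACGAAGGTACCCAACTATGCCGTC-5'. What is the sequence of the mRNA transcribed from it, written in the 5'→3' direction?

5′-UCGAUAUCCCGCGCCGUGCUUCCAUGGGUUGAUACGGCAG-3′

Reading the template 3'→5' as shown, RNA polymerase pairs each base (A→U, T→A, G↔C) to build mRNA 5'→3' directly.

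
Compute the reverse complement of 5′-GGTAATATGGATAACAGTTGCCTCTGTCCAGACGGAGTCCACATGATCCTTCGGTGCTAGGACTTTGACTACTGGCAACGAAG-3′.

Complement each base (A↔T, G↔C): CCATTATACCTATTGTCAACGGAGACAGGTCTGCCTCAGGTGTACTAGGAAGCCACGATCCTGAAACTGATGACCGTTGCTTC. Then reverse.

5'-CTTCGTTGCCAGTAGTCAAAGTCCTAGCACCGAAGGATCATGTGGACTCCGTCTGGACAGAGGCAACTGTTATCCATATTACC-3'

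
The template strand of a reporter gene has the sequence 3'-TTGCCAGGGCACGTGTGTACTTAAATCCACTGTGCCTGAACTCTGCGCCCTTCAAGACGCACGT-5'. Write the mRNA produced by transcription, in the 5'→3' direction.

5′-AACGGUCCCGUGCACACAUGAAUUUAGGUGACACGGACUUGAGACGCGGGAAGUUCUGCGUGCA-3′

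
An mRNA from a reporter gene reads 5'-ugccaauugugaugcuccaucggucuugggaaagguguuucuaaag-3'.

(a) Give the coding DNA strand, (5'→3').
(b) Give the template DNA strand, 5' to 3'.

(a) The coding strand matches the mRNA with U→T.
(b) The template strand is the reverse complement of the coding strand.

(a) 5′-TGCCAATTGTGATGCTCCATCGGTCTTGGGAAAGGTGTTTCTAAAG-3′
(b) 5'-CTTTAGAAACACCTTTCCCAAGACCGATGGAGCATCACAATTGGCA-3'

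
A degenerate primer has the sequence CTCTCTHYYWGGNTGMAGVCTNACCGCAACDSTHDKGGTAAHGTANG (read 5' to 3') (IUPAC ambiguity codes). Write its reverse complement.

5'-CNTACDTTACCMHDASHGTTGCGGTNAGBCTKCANCCWRRDAGAGAG-3'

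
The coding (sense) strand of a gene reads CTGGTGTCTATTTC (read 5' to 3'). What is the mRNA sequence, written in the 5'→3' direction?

The mRNA is synthesized from the template strand, so it matches the coding strand with T replaced by U.

5'-CUGGUGUCUAUUUC-3'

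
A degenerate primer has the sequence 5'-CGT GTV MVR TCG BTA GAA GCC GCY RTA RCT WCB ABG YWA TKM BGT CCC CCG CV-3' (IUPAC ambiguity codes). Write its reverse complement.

5′-BGCGGGGGACVKMATWRCVTVGWAGYTAYRGCGGCTTCTAVCGAYBKBACACG-3′

Standard pairs A↔T, G↔C; ambiguity codes pair R↔Y, M↔K, W↔W, B↔V. Complement (GCACABKBYAGCVATCTTCGGCGRYATYGAWGVTVCRWTAMKVCAGGGGGCGB), then reverse for 5'→3'.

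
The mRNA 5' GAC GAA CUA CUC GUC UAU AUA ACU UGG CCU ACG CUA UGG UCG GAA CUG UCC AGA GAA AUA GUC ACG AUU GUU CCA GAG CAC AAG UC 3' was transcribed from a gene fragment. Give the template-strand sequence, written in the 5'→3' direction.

Replace U with T to get the coding DNA strand: GACGAACTACTCGTCTATATAACTTGGCCTACGCTATGGTCGGAACTGTCCAGAGAAATAGTCACGATTGTTCCAGAGCACAAGTC. The template strand is its reverse complement (complement CTGCTTGATGAGCAGATATATTGAACCGGATGCGATACCAGCCTTGACAGGTCTCTTTATCAGTGCTAACAAGGTCTCGTGTTCAG, then reverse).

5'-GACTTGTGCTCTGGAACAATCGTGACTATTTCTCTGGACAGTTCCGACCATAGCGTAGGCCAAGTTATATAGACGAGTAGTTCGTC-3'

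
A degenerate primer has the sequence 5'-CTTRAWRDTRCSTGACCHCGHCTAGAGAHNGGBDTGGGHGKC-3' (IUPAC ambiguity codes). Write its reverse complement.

Standard pairs A↔T, G↔C; ambiguity codes pair R↔Y, K↔M, W↔W, S↔S, B↔V, D↔H, N↔N. Complement (GAAYTWYHAYGSACTGGDGCDGATCTCTDNCCVHACCCDCMG), then reverse for 5'→3'.

5'-GMCDCCCAHVCCNDTCTCTAGDCGDGGTCASGYAHYWTYAAG-3'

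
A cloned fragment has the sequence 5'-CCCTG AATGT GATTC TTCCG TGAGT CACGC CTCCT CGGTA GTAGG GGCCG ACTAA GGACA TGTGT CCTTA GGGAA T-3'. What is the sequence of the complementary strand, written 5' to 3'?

5'-ATTCCCTAAGGACACATGTCCTTAGTCGGCCCCTACTACCGAGGAGGCGTGACTCACGGAAGAATCACATTCAGGG-3'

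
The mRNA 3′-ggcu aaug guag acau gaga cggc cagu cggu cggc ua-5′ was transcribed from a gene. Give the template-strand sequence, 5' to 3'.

5′-CCGATTACCATCTGTACTCTGCCGGTCAGCCAGCCGAT-3′

Written 5'→3' the mRNA is AUCGGCUGGCUGACCGGCAGAGUACAGAUGGUAAUCGG, so the coding DNA strand is ATCGGCTGGCTGACCGGCAGAGTACAGATGGTAATCGG. The template is its reverse complement.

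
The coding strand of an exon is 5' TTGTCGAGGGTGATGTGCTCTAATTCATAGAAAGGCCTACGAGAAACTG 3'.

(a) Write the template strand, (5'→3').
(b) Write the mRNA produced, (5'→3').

(a) The template strand is the reverse complement of the coding strand: complement AACAGCTCCCACTACACGAGATTAAGTATCTTTCCGGATGCTCTTTGAC, then reverse.
(b) mRNA matches the coding strand with T→U.

(a) 5'-CAGTTTCTCGTAGGCCTTTCTATGAATTAGAGCACATCACCCTCGACAA-3'
(b) 5'-UUGUCGAGGGUGAUGUGCUCUAAUUCAUAGAAAGGCCUACGAGAAACUG-3'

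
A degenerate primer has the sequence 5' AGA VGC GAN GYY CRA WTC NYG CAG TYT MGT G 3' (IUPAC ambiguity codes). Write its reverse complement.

Standard pairs A↔T, G↔C; ambiguity codes pair R↔Y, M↔K, W↔W, V↔B, N↔N. Complement (TCTBCGCTNCRRGYTWAGNRCGTCARAKCAC), then reverse for 5'→3'.

5'-CACKARACTGCRNGAWTYGRRCNTCGCBTCT-3'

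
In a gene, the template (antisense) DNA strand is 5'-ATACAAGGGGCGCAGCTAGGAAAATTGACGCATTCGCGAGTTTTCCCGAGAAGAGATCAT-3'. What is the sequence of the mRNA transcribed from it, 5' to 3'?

5'-AUGAUCUCUUCUCGGGAAAACUCGCGAAUGCGUCAAUUUUCCUAGCUGCGCCCCUUGUAU-3'

The mRNA has the sequence of the coding strand (reverse complement of the template) with T→U. Reverse complement of ATACAAGGGGCGCAGCTAGGAAAATTGACGCATTCGCGAGTTTTCCCGAGAAGAGATCAT is ATGATCTCTTCTCGGGAAAACTCGCGAATGCGTCAATTTTCCTAGCTGCGCCCCTTGTAT; then T→U.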